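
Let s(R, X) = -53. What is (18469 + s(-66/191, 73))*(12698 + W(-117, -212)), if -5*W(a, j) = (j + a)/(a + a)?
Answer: 136797095848/585 ≈ 2.3384e+8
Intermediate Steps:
W(a, j) = -(a + j)/(10*a) (W(a, j) = -(j + a)/(5*(a + a)) = -(a + j)/(5*(2*a)) = -(a + j)*1/(2*a)/5 = -(a + j)/(10*a))
(18469 + s(-66/191, 73))*(12698 + W(-117, -212)) = (18469 - 53)*(12698 + (⅒)*(-1*(-117) - 1*(-212))/(-117)) = 18416*(12698 + (⅒)*(-1/117)*(117 + 212)) = 18416*(12698 + (⅒)*(-1/117)*329) = 18416*(12698 - 329/1170) = 18416*(14856331/1170) = 136797095848/585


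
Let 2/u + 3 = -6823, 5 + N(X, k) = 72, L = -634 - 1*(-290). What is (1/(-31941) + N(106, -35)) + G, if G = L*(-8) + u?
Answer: 307312215073/109014633 ≈ 2819.0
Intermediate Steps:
L = -344 (L = -634 + 290 = -344)
N(X, k) = 67 (N(X, k) = -5 + 72 = 67)
u = -1/3413 (u = 2/(-3 - 6823) = 2/(-6826) = 2*(-1/6826) = -1/3413 ≈ -0.00029300)
G = 9392575/3413 (G = -344*(-8) - 1/3413 = 2752 - 1/3413 = 9392575/3413 ≈ 2752.0)
(1/(-31941) + N(106, -35)) + G = (1/(-31941) + 67) + 9392575/3413 = (-1/31941 + 67) + 9392575/3413 = 2140046/31941 + 9392575/3413 = 307312215073/109014633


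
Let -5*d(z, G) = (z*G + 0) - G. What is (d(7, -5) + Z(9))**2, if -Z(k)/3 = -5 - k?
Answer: 2304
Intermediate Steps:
Z(k) = 15 + 3*k (Z(k) = -3*(-5 - k) = 15 + 3*k)
d(z, G) = G/5 - G*z/5 (d(z, G) = -((z*G + 0) - G)/5 = -((G*z + 0) - G)/5 = -(G*z - G)/5 = -(-G + G*z)/5 = G/5 - G*z/5)
(d(7, -5) + Z(9))**2 = ((1/5)*(-5)*(1 - 1*7) + (15 + 3*9))**2 = ((1/5)*(-5)*(1 - 7) + (15 + 27))**2 = ((1/5)*(-5)*(-6) + 42)**2 = (6 + 42)**2 = 48**2 = 2304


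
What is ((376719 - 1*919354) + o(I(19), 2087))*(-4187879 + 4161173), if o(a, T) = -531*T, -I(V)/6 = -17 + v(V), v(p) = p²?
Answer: 44087119392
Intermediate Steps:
I(V) = 102 - 6*V² (I(V) = -6*(-17 + V²) = 102 - 6*V²)
((376719 - 1*919354) + o(I(19), 2087))*(-4187879 + 4161173) = ((376719 - 1*919354) - 531*2087)*(-4187879 + 4161173) = ((376719 - 919354) - 1108197)*(-26706) = (-542635 - 1108197)*(-26706) = -1650832*(-26706) = 44087119392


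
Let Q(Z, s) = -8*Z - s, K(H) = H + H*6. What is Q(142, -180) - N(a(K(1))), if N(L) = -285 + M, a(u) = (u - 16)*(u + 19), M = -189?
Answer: -482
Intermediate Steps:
K(H) = 7*H (K(H) = H + 6*H = 7*H)
a(u) = (-16 + u)*(19 + u)
N(L) = -474 (N(L) = -285 - 189 = -474)
Q(Z, s) = -s - 8*Z
Q(142, -180) - N(a(K(1))) = (-1*(-180) - 8*142) - 1*(-474) = (180 - 1136) + 474 = -956 + 474 = -482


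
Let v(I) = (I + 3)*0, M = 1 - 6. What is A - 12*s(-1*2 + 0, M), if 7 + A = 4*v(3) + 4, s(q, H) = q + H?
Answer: 81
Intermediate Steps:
M = -5
v(I) = 0 (v(I) = (3 + I)*0 = 0)
s(q, H) = H + q
A = -3 (A = -7 + (4*0 + 4) = -7 + (0 + 4) = -7 + 4 = -3)
A - 12*s(-1*2 + 0, M) = -3 - 12*(-5 + (-1*2 + 0)) = -3 - 12*(-5 + (-2 + 0)) = -3 - 12*(-5 - 2) = -3 - 12*(-7) = -3 + 84 = 81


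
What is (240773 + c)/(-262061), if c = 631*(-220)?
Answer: -101953/262061 ≈ -0.38904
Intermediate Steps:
c = -138820
(240773 + c)/(-262061) = (240773 - 138820)/(-262061) = 101953*(-1/262061) = -101953/262061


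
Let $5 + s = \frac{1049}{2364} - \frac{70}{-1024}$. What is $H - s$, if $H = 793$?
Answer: $\frac{241313459}{302592} \approx 797.49$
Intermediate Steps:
$s = - \frac{1358003}{302592}$ ($s = -5 + \left(\frac{1049}{2364} - \frac{70}{-1024}\right) = -5 + \left(1049 \cdot \frac{1}{2364} - - \frac{35}{512}\right) = -5 + \left(\frac{1049}{2364} + \frac{35}{512}\right) = -5 + \frac{154957}{302592} = - \frac{1358003}{302592} \approx -4.4879$)
$H - s = 793 - - \frac{1358003}{302592} = 793 + \frac{1358003}{302592} = \frac{241313459}{302592}$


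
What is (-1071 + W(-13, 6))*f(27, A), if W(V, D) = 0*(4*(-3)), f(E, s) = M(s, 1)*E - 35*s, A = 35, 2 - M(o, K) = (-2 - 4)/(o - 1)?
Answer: 1249038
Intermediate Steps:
M(o, K) = 2 + 6/(-1 + o) (M(o, K) = 2 - (-2 - 4)/(o - 1) = 2 - (-6)/(-1 + o) = 2 + 6/(-1 + o))
f(E, s) = -35*s + 2*E*(2 + s)/(-1 + s) (f(E, s) = (2*(2 + s)/(-1 + s))*E - 35*s = 2*E*(2 + s)/(-1 + s) - 35*s = -35*s + 2*E*(2 + s)/(-1 + s))
W(V, D) = 0 (W(V, D) = 0*(-12) = 0)
(-1071 + W(-13, 6))*f(27, A) = (-1071 + 0)*((-35*35*(-1 + 35) + 2*27*(2 + 35))/(-1 + 35)) = -1071*(-35*35*34 + 2*27*37)/34 = -63*(-41650 + 1998)/2 = -63*(-39652)/2 = -1071*(-19826/17) = 1249038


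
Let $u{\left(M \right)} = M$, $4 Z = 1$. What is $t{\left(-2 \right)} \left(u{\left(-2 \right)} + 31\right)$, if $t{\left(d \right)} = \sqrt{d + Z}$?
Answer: $\frac{29 i \sqrt{7}}{2} \approx 38.363 i$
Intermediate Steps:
$Z = \frac{1}{4}$ ($Z = \frac{1}{4} \cdot 1 = \frac{1}{4} \approx 0.25$)
$t{\left(d \right)} = \sqrt{\frac{1}{4} + d}$ ($t{\left(d \right)} = \sqrt{d + \frac{1}{4}} = \sqrt{\frac{1}{4} + d}$)
$t{\left(-2 \right)} \left(u{\left(-2 \right)} + 31\right) = \frac{\sqrt{1 + 4 \left(-2\right)}}{2} \left(-2 + 31\right) = \frac{\sqrt{1 - 8}}{2} \cdot 29 = \frac{\sqrt{-7}}{2} \cdot 29 = \frac{i \sqrt{7}}{2} \cdot 29 = \frac{29 i \sqrt{7}}{2}$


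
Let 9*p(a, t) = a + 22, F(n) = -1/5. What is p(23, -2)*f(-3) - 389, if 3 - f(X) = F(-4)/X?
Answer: -1123/3 ≈ -374.33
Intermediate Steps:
F(n) = -⅕ (F(n) = -1*⅕ = -⅕)
p(a, t) = 22/9 + a/9 (p(a, t) = (a + 22)/9 = (22 + a)/9 = 22/9 + a/9)
f(X) = 3 + 1/(5*X) (f(X) = 3 - (-1)/(5*X) = 3 + 1/(5*X))
p(23, -2)*f(-3) - 389 = (22/9 + (⅑)*23)*(3 + (⅕)/(-3)) - 389 = (22/9 + 23/9)*(3 + (⅕)*(-⅓)) - 389 = 5*(3 - 1/15) - 389 = 5*(44/15) - 389 = 44/3 - 389 = -1123/3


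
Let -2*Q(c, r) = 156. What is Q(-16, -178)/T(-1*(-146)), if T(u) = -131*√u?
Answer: 39*√146/9563 ≈ 0.049277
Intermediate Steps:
Q(c, r) = -78 (Q(c, r) = -½*156 = -78)
Q(-16, -178)/T(-1*(-146)) = -78*(-√146/19126) = -(-39)*√146/9563 = 39*√146/9563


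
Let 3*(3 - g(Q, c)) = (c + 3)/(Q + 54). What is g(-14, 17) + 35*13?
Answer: 2747/6 ≈ 457.83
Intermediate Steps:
g(Q, c) = 3 - (3 + c)/(3*(54 + Q)) (g(Q, c) = 3 - (c + 3)/(3*(Q + 54)) = 3 - (3 + c)/(3*(54 + Q)))
g(-14, 17) + 35*13 = (483 - 1*17 + 9*(-14))/(3*(54 - 14)) + 35*13 = (⅓)*(483 - 17 - 126)/40 + 455 = (⅓)*(1/40)*340 + 455 = 17/6 + 455 = 2747/6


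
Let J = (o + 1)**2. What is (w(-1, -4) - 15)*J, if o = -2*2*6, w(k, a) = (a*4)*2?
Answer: -24863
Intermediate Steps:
w(k, a) = 8*a (w(k, a) = (4*a)*2 = 8*a)
o = -24 (o = -4*6 = -24)
J = 529 (J = (-24 + 1)**2 = (-23)**2 = 529)
(w(-1, -4) - 15)*J = (8*(-4) - 15)*529 = (-32 - 15)*529 = -47*529 = -24863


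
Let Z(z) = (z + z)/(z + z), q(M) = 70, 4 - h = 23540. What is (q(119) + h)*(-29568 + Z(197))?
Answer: 693819222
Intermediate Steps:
h = -23536 (h = 4 - 1*23540 = 4 - 23540 = -23536)
Z(z) = 1 (Z(z) = (2*z)/((2*z)) = (2*z)*(1/(2*z)) = 1)
(q(119) + h)*(-29568 + Z(197)) = (70 - 23536)*(-29568 + 1) = -23466*(-29567) = 693819222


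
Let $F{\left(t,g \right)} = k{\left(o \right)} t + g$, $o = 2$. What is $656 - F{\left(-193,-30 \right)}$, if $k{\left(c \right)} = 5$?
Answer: $1651$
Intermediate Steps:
$F{\left(t,g \right)} = g + 5 t$ ($F{\left(t,g \right)} = 5 t + g = g + 5 t$)
$656 - F{\left(-193,-30 \right)} = 656 - \left(-30 + 5 \left(-193\right)\right) = 656 - \left(-30 - 965\right) = 656 - -995 = 656 + 995 = 1651$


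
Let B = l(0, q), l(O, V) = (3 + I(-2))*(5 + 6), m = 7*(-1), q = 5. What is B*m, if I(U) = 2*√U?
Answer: -231 - 154*I*√2 ≈ -231.0 - 217.79*I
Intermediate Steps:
m = -7
l(O, V) = 33 + 22*I*√2 (l(O, V) = (3 + 2*√(-2))*(5 + 6) = (3 + 2*(I*√2))*11 = (3 + 2*I*√2)*11 = 33 + 22*I*√2)
B = 33 + 22*I*√2 ≈ 33.0 + 31.113*I
B*m = (33 + 22*I*√2)*(-7) = -231 - 154*I*√2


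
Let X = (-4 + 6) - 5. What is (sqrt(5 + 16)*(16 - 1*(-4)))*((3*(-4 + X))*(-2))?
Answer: 840*sqrt(21) ≈ 3849.4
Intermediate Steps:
X = -3 (X = 2 - 5 = -3)
(sqrt(5 + 16)*(16 - 1*(-4)))*((3*(-4 + X))*(-2)) = (sqrt(5 + 16)*(16 - 1*(-4)))*((3*(-4 - 3))*(-2)) = (sqrt(21)*(16 + 4))*((3*(-7))*(-2)) = (sqrt(21)*20)*(-21*(-2)) = (20*sqrt(21))*42 = 840*sqrt(21)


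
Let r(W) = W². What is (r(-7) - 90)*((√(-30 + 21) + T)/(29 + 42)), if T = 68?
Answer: -2788/71 - 123*I/71 ≈ -39.268 - 1.7324*I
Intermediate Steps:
(r(-7) - 90)*((√(-30 + 21) + T)/(29 + 42)) = ((-7)² - 90)*((√(-30 + 21) + 68)/(29 + 42)) = (49 - 90)*((√(-9) + 68)/71) = -41*(3*I + 68)/71 = -41*(68 + 3*I)/71 = -41*(68/71 + 3*I/71) = -2788/71 - 123*I/71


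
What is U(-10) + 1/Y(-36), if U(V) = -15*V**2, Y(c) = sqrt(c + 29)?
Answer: -1500 - I*sqrt(7)/7 ≈ -1500.0 - 0.37796*I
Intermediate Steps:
Y(c) = sqrt(29 + c)
U(-10) + 1/Y(-36) = -15*(-10)**2 + 1/(sqrt(29 - 36)) = -15*100 + 1/(sqrt(-7)) = -1500 + 1/(I*sqrt(7)) = -1500 - I*sqrt(7)/7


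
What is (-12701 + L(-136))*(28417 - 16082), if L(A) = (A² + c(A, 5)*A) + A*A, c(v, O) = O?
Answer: 291241685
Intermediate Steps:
L(A) = 2*A² + 5*A (L(A) = (A² + 5*A) + A*A = (A² + 5*A) + A² = 2*A² + 5*A)
(-12701 + L(-136))*(28417 - 16082) = (-12701 - 136*(5 + 2*(-136)))*(28417 - 16082) = (-12701 - 136*(5 - 272))*12335 = (-12701 - 136*(-267))*12335 = (-12701 + 36312)*12335 = 23611*12335 = 291241685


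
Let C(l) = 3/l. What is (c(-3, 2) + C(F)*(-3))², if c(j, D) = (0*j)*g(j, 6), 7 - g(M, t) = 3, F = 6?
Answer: 9/4 ≈ 2.2500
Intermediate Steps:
g(M, t) = 4 (g(M, t) = 7 - 1*3 = 7 - 3 = 4)
c(j, D) = 0 (c(j, D) = (0*j)*4 = 0*4 = 0)
(c(-3, 2) + C(F)*(-3))² = (0 + (3/6)*(-3))² = (0 + (3*(⅙))*(-3))² = (0 + (½)*(-3))² = (0 - 3/2)² = (-3/2)² = 9/4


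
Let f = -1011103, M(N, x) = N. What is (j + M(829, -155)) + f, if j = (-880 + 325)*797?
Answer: -1452609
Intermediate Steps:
j = -442335 (j = -555*797 = -442335)
(j + M(829, -155)) + f = (-442335 + 829) - 1011103 = -441506 - 1011103 = -1452609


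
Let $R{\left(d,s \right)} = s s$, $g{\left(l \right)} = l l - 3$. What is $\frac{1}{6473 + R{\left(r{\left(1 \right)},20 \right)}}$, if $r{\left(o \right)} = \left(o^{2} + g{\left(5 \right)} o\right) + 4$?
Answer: $\frac{1}{6873} \approx 0.0001455$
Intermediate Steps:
$g{\left(l \right)} = -3 + l^{2}$ ($g{\left(l \right)} = l^{2} - 3 = -3 + l^{2}$)
$r{\left(o \right)} = 4 + o^{2} + 22 o$ ($r{\left(o \right)} = \left(o^{2} + \left(-3 + 5^{2}\right) o\right) + 4 = \left(o^{2} + \left(-3 + 25\right) o\right) + 4 = \left(o^{2} + 22 o\right) + 4 = 4 + o^{2} + 22 o$)
$R{\left(d,s \right)} = s^{2}$
$\frac{1}{6473 + R{\left(r{\left(1 \right)},20 \right)}} = \frac{1}{6473 + 20^{2}} = \frac{1}{6473 + 400} = \frac{1}{6873}$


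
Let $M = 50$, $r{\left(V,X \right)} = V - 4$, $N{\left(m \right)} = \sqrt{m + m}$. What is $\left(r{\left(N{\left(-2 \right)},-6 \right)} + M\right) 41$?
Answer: $1886 + 82 i \approx 1886.0 + 82.0 i$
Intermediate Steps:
$N{\left(m \right)} = \sqrt{2} \sqrt{m}$ ($N{\left(m \right)} = \sqrt{2 m} = \sqrt{2} \sqrt{m}$)
$r{\left(V,X \right)} = -4 + V$
$\left(r{\left(N{\left(-2 \right)},-6 \right)} + M\right) 41 = \left(\left(-4 + \sqrt{2} \sqrt{-2}\right) + 50\right) 41 = \left(\left(-4 + \sqrt{2} i \sqrt{2}\right) + 50\right) 41 = \left(\left(-4 + 2 i\right) + 50\right) 41 = \left(46 + 2 i\right) 41 = 1886 + 82 i$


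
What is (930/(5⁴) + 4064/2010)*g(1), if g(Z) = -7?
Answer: -617302/25125 ≈ -24.569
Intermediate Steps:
(930/(5⁴) + 4064/2010)*g(1) = (930/(5⁴) + 4064/2010)*(-7) = (930/625 + 4064*(1/2010))*(-7) = (930*(1/625) + 2032/1005)*(-7) = (186/125 + 2032/1005)*(-7) = (88186/25125)*(-7) = -617302/25125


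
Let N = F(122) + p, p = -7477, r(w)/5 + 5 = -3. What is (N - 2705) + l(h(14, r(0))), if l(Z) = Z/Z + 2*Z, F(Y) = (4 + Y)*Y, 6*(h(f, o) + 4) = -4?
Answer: 15545/3 ≈ 5181.7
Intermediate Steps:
r(w) = -40 (r(w) = -25 + 5*(-3) = -25 - 15 = -40)
h(f, o) = -14/3 (h(f, o) = -4 + (⅙)*(-4) = -4 - ⅔ = -14/3)
F(Y) = Y*(4 + Y)
l(Z) = 1 + 2*Z
N = 7895 (N = 122*(4 + 122) - 7477 = 122*126 - 7477 = 15372 - 7477 = 7895)
(N - 2705) + l(h(14, r(0))) = (7895 - 2705) + (1 + 2*(-14/3)) = 5190 + (1 - 28/3) = 5190 - 25/3 = 15545/3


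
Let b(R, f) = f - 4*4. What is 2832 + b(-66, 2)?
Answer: 2818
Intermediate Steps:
b(R, f) = -16 + f (b(R, f) = f - 16 = -16 + f)
2832 + b(-66, 2) = 2832 + (-16 + 2) = 2832 - 14 = 2818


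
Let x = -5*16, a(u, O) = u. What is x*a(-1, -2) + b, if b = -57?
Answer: 23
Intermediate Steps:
x = -80
x*a(-1, -2) + b = -80*(-1) - 57 = 80 - 57 = 23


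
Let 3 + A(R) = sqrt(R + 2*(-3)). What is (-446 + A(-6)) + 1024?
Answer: 575 + 2*I*sqrt(3) ≈ 575.0 + 3.4641*I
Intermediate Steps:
A(R) = -3 + sqrt(-6 + R) (A(R) = -3 + sqrt(R + 2*(-3)) = -3 + sqrt(R - 6) = -3 + sqrt(-6 + R))
(-446 + A(-6)) + 1024 = (-446 + (-3 + sqrt(-6 - 6))) + 1024 = (-446 + (-3 + sqrt(-12))) + 1024 = (-446 + (-3 + 2*I*sqrt(3))) + 1024 = (-449 + 2*I*sqrt(3)) + 1024 = 575 + 2*I*sqrt(3)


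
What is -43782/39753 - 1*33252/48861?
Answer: -42729618/23979893 ≈ -1.7819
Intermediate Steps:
-43782/39753 - 1*33252/48861 = -43782*1/39753 - 33252*1/48861 = -14594/13251 - 11084/16287 = -42729618/23979893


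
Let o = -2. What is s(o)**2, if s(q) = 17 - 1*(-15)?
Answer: 1024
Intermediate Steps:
s(q) = 32 (s(q) = 17 + 15 = 32)
s(o)**2 = 32**2 = 1024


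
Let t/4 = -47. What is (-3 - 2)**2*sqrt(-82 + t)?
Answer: 75*I*sqrt(30) ≈ 410.79*I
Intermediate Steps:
t = -188 (t = 4*(-47) = -188)
(-3 - 2)**2*sqrt(-82 + t) = (-3 - 2)**2*sqrt(-82 - 188) = (-5)**2*sqrt(-270) = 25*(3*I*sqrt(30)) = 75*I*sqrt(30)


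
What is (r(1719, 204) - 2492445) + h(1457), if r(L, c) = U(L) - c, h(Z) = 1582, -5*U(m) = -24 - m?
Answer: -12453592/5 ≈ -2.4907e+6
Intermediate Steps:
U(m) = 24/5 + m/5 (U(m) = -(-24 - m)/5 = 24/5 + m/5)
r(L, c) = 24/5 - c + L/5 (r(L, c) = (24/5 + L/5) - c = 24/5 - c + L/5)
(r(1719, 204) - 2492445) + h(1457) = ((24/5 - 1*204 + (⅕)*1719) - 2492445) + 1582 = ((24/5 - 204 + 1719/5) - 2492445) + 1582 = (723/5 - 2492445) + 1582 = -12461502/5 + 1582 = -12453592/5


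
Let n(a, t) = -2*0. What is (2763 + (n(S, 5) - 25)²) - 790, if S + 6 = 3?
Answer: 2598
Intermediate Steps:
S = -3 (S = -6 + 3 = -3)
n(a, t) = 0
(2763 + (n(S, 5) - 25)²) - 790 = (2763 + (0 - 25)²) - 790 = (2763 + (-25)²) - 790 = (2763 + 625) - 790 = 3388 - 790 = 2598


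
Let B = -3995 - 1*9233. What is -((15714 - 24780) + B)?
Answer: 22294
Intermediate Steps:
B = -13228 (B = -3995 - 9233 = -13228)
-((15714 - 24780) + B) = -((15714 - 24780) - 13228) = -(-9066 - 13228) = -1*(-22294) = 22294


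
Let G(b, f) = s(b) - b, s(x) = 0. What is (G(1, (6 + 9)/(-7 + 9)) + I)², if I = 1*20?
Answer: 361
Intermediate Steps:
G(b, f) = -b (G(b, f) = 0 - b = -b)
I = 20
(G(1, (6 + 9)/(-7 + 9)) + I)² = (-1*1 + 20)² = (-1 + 20)² = 19² = 361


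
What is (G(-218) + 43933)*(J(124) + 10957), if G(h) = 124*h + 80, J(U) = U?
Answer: 188166461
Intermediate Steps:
G(h) = 80 + 124*h
(G(-218) + 43933)*(J(124) + 10957) = ((80 + 124*(-218)) + 43933)*(124 + 10957) = ((80 - 27032) + 43933)*11081 = (-26952 + 43933)*11081 = 16981*11081 = 188166461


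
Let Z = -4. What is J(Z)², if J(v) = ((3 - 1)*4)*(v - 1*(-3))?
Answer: 64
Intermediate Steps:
J(v) = 24 + 8*v (J(v) = (2*4)*(v + 3) = 8*(3 + v) = 24 + 8*v)
J(Z)² = (24 + 8*(-4))² = (24 - 32)² = (-8)² = 64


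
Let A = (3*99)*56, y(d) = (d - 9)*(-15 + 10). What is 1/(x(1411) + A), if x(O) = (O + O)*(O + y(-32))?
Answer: 1/4576984 ≈ 2.1848e-7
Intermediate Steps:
y(d) = 45 - 5*d (y(d) = (-9 + d)*(-5) = 45 - 5*d)
A = 16632 (A = 297*56 = 16632)
x(O) = 2*O*(205 + O) (x(O) = (O + O)*(O + (45 - 5*(-32))) = (2*O)*(O + (45 + 160)) = (2*O)*(O + 205) = (2*O)*(205 + O) = 2*O*(205 + O))
1/(x(1411) + A) = 1/(2*1411*(205 + 1411) + 16632) = 1/(2*1411*1616 + 16632) = 1/(4560352 + 16632) = 1/4576984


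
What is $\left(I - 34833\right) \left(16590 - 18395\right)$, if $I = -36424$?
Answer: $128618885$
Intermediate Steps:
$\left(I - 34833\right) \left(16590 - 18395\right) = \left(-36424 - 34833\right) \left(16590 - 18395\right) = \left(-71257\right) \left(-1805\right) = 128618885$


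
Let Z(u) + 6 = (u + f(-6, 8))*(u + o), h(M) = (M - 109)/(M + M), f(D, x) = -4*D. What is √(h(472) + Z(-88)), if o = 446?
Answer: I*√1276419511/236 ≈ 151.39*I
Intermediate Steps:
h(M) = (-109 + M)/(2*M) (h(M) = (-109 + M)/((2*M)) = (-109 + M)*(1/(2*M)) = (-109 + M)/(2*M))
Z(u) = -6 + (24 + u)*(446 + u) (Z(u) = -6 + (u - 4*(-6))*(u + 446) = -6 + (u + 24)*(446 + u) = -6 + (24 + u)*(446 + u))
√(h(472) + Z(-88)) = √((½)*(-109 + 472)/472 + (10698 + (-88)² + 470*(-88))) = √((½)*(1/472)*363 + (10698 + 7744 - 41360)) = √(363/944 - 22918) = √(-21634229/944) = I*√1276419511/236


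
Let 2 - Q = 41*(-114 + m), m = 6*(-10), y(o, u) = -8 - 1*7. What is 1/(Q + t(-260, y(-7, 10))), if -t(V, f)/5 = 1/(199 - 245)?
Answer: 46/328261 ≈ 0.00014013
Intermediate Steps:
y(o, u) = -15 (y(o, u) = -8 - 7 = -15)
t(V, f) = 5/46 (t(V, f) = -5/(199 - 245) = -5/(-46) = -5*(-1/46) = 5/46)
m = -60
Q = 7136 (Q = 2 - 41*(-114 - 60) = 2 - 41*(-174) = 2 - 1*(-7134) = 2 + 7134 = 7136)
1/(Q + t(-260, y(-7, 10))) = 1/(7136 + 5/46) = 1/(328261/46) = 46/328261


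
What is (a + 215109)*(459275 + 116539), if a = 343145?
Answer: 321450468756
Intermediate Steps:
(a + 215109)*(459275 + 116539) = (343145 + 215109)*(459275 + 116539) = 558254*575814 = 321450468756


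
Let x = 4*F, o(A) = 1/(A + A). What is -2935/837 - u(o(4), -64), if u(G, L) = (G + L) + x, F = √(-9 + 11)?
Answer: 404227/6696 - 4*√2 ≈ 54.712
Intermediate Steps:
o(A) = 1/(2*A)
F = √2 ≈ 1.4142
x = 4*√2 ≈ 5.6569
u(G, L) = G + L + 4*√2 (u(G, L) = (G + L) + 4*√2 = G + L + 4*√2)
-2935/837 - u(o(4), -64) = -2935/837 - ((½)/4 - 64 + 4*√2) = -2935*1/837 - ((½)*(¼) - 64 + 4*√2) = -2935/837 - (⅛ - 64 + 4*√2) = -2935/837 - (-511/8 + 4*√2) = -2935/837 + (511/8 - 4*√2) = 404227/6696 - 4*√2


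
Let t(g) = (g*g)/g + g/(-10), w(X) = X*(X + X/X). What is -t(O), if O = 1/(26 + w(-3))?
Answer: -9/320 ≈ -0.028125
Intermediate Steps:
w(X) = X*(1 + X) (w(X) = X*(X + 1) = X*(1 + X))
O = 1/32 (O = 1/(26 - 3*(1 - 3)) = 1/(26 - 3*(-2)) = 1/(26 + 6) = 1/32 ≈ 0.031250)
t(g) = 9*g/10 (t(g) = g²/g + g*(-⅒) = g - g/10 = 9*g/10)
-t(O) = -9/(10*32) = -1*9/320 = -9/320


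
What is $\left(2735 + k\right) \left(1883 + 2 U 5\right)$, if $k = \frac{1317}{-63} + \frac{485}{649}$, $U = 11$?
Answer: $\frac{73742173877}{13629} \approx 5.4107 \cdot 10^{6}$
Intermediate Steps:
$k = - \frac{274726}{13629}$ ($k = 1317 \left(- \frac{1}{63}\right) + 485 \cdot \frac{1}{649} = - \frac{439}{21} + \frac{485}{649} = - \frac{274726}{13629} \approx -20.157$)
$\left(2735 + k\right) \left(1883 + 2 U 5\right) = \left(2735 - \frac{274726}{13629}\right) \left(1883 + 2 \cdot 11 \cdot 5\right) = \frac{37000589 \left(1883 + 22 \cdot 5\right)}{13629} = \frac{37000589 \left(1883 + 110\right)}{13629} = \frac{37000589}{13629} \cdot 1993 = \frac{73742173877}{13629}$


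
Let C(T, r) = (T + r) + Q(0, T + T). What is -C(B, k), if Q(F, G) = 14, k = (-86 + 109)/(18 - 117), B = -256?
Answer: 23981/99 ≈ 242.23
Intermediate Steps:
k = -23/99 (k = 23/(-99) = 23*(-1/99) = -23/99 ≈ -0.23232)
C(T, r) = 14 + T + r (C(T, r) = (T + r) + 14 = 14 + T + r)
-C(B, k) = -(14 - 256 - 23/99) = -1*(-23981/99) = 23981/99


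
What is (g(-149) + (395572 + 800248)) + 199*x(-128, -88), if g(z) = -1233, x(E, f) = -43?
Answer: 1186030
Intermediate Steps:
(g(-149) + (395572 + 800248)) + 199*x(-128, -88) = (-1233 + (395572 + 800248)) + 199*(-43) = (-1233 + 1195820) - 8557 = 1194587 - 8557 = 1186030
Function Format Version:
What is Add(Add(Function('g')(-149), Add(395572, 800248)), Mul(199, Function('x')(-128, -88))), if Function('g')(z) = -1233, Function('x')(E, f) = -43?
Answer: 1186030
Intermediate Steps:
Add(Add(Function('g')(-149), Add(395572, 800248)), Mul(199, Function('x')(-128, -88))) = Add(Add(-1233, Add(395572, 800248)), Mul(199, -43)) = Add(Add(-1233, 1195820), -8557) = Add(1194587, -8557) = 1186030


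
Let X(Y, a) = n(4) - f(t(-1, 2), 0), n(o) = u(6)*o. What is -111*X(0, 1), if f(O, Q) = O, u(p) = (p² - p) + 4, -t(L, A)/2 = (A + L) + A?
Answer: -15762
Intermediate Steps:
t(L, A) = -4*A - 2*L (t(L, A) = -2*((A + L) + A) = -2*(L + 2*A) = -4*A - 2*L)
u(p) = 4 + p² - p
n(o) = 34*o (n(o) = (4 + 6² - 1*6)*o = (4 + 36 - 6)*o = 34*o)
X(Y, a) = 142 (X(Y, a) = 34*4 - (-4*2 - 2*(-1)) = 136 - (-8 + 2) = 136 - 1*(-6) = 136 + 6 = 142)
-111*X(0, 1) = -111*142 = -15762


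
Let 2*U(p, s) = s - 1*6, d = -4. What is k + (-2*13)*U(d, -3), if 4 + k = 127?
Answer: 240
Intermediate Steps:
U(p, s) = -3 + s/2 (U(p, s) = (s - 1*6)/2 = (s - 6)/2 = (-6 + s)/2 = -3 + s/2)
k = 123 (k = -4 + 127 = 123)
k + (-2*13)*U(d, -3) = 123 + (-2*13)*(-3 + (½)*(-3)) = 123 - 26*(-3 - 3/2) = 123 - 26*(-9/2) = 123 + 117 = 240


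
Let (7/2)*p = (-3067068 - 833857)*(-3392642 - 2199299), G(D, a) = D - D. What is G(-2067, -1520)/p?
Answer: 0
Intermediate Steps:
G(D, a) = 0
p = 6232497841550 (p = 2*((-3067068 - 833857)*(-3392642 - 2199299))/7 = 2*(-3900925*(-5591941))/7 = (2/7)*21813742445425 = 6232497841550)
G(-2067, -1520)/p = 0/6232497841550 = 0*(1/6232497841550) = 0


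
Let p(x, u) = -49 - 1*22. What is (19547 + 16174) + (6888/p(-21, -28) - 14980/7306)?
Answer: 9239012069/259363 ≈ 35622.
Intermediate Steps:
p(x, u) = -71 (p(x, u) = -49 - 22 = -71)
(19547 + 16174) + (6888/p(-21, -28) - 14980/7306) = (19547 + 16174) + (6888/(-71) - 14980/7306) = 35721 + (6888*(-1/71) - 14980*1/7306) = 35721 + (-6888/71 - 7490/3653) = 35721 - 25693654/259363 = 9239012069/259363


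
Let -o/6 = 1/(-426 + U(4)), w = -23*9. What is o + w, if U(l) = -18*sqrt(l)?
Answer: -15938/77 ≈ -206.99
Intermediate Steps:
w = -207
o = 1/77 (o = -6/(-426 - 18*sqrt(4)) = -6/(-426 - 18*2) = -6/(-426 - 36) = -6/(-462) = -6*(-1/462) = 1/77 ≈ 0.012987)
o + w = 1/77 - 207 = -15938/77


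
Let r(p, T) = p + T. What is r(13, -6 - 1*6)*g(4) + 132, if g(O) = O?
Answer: 136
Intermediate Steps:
r(p, T) = T + p
r(13, -6 - 1*6)*g(4) + 132 = ((-6 - 1*6) + 13)*4 + 132 = ((-6 - 6) + 13)*4 + 132 = (-12 + 13)*4 + 132 = 1*4 + 132 = 4 + 132 = 136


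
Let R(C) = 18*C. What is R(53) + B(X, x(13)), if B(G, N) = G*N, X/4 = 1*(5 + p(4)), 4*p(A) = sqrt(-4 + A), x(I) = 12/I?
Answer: 12642/13 ≈ 972.46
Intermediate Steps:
p(A) = sqrt(-4 + A)/4
X = 20 (X = 4*(1*(5 + sqrt(-4 + 4)/4)) = 4*(1*(5 + sqrt(0)/4)) = 4*(1*(5 + (1/4)*0)) = 4*(1*(5 + 0)) = 4*(1*5) = 4*5 = 20)
R(53) + B(X, x(13)) = 18*53 + 20*(12/13) = 954 + 20*(12*(1/13)) = 954 + 20*(12/13) = 954 + 240/13 = 12642/13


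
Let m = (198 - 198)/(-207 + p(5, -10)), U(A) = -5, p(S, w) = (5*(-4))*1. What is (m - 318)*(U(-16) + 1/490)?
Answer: 389391/245 ≈ 1589.4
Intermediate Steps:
p(S, w) = -20 (p(S, w) = -20*1 = -20)
m = 0 (m = (198 - 198)/(-207 - 20) = 0/(-227) = 0*(-1/227) = 0)
(m - 318)*(U(-16) + 1/490) = (0 - 318)*(-5 + 1/490) = -318*(-5 + 1/490) = -318*(-2449/490) = 389391/245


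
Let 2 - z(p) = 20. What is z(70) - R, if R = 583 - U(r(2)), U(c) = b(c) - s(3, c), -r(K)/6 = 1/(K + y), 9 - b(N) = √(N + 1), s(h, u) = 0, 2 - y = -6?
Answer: -592 - √10/5 ≈ -592.63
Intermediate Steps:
y = 8 (y = 2 - 1*(-6) = 2 + 6 = 8)
b(N) = 9 - √(1 + N) (b(N) = 9 - √(N + 1) = 9 - √(1 + N))
z(p) = -18 (z(p) = 2 - 1*20 = 2 - 20 = -18)
r(K) = -6/(8 + K) (r(K) = -6/(K + 8) = -6/(8 + K))
U(c) = 9 - √(1 + c) (U(c) = (9 - √(1 + c)) - 1*0 = (9 - √(1 + c)) + 0 = 9 - √(1 + c))
R = 574 + √10/5 (R = 583 - (9 - √(1 - 6/(8 + 2))) = 583 - (9 - √(1 - 6/10)) = 583 - (9 - √(1 - 6*⅒)) = 583 - (9 - √(1 - ⅗)) = 583 - (9 - √(⅖)) = 583 - (9 - √10/5) = 583 + (-9 + √10/5) = 574 + √10/5 ≈ 574.63)
z(70) - R = -18 - (574 + √10/5) = -18 + (-574 - √10/5) = -592 - √10/5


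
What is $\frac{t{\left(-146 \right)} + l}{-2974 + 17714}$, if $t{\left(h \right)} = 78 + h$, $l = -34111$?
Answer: $- \frac{34179}{14740} \approx -2.3188$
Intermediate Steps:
$\frac{t{\left(-146 \right)} + l}{-2974 + 17714} = \frac{\left(78 - 146\right) - 34111}{-2974 + 17714} = \frac{-68 - 34111}{14740} = \left(-34179\right) \frac{1}{14740} = - \frac{34179}{14740}$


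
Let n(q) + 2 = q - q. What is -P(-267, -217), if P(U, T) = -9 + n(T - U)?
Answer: 11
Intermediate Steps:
n(q) = -2 (n(q) = -2 + (q - q) = -2 + 0 = -2)
P(U, T) = -11 (P(U, T) = -9 - 2 = -11)
-P(-267, -217) = -1*(-11) = 11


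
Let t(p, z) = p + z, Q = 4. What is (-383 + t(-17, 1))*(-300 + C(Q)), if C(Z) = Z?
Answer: 118104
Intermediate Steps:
(-383 + t(-17, 1))*(-300 + C(Q)) = (-383 + (-17 + 1))*(-300 + 4) = (-383 - 16)*(-296) = -399*(-296) = 118104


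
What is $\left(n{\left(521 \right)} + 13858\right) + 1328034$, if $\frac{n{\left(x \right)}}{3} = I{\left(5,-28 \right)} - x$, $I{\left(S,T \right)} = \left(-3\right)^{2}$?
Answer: $1340356$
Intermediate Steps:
$I{\left(S,T \right)} = 9$
$n{\left(x \right)} = 27 - 3 x$ ($n{\left(x \right)} = 3 \left(9 - x\right) = 27 - 3 x$)
$\left(n{\left(521 \right)} + 13858\right) + 1328034 = \left(\left(27 - 1563\right) + 13858\right) + 1328034 = \left(-1536 + 13858\right) + 1328034 = 12322 + 1328034 = 1340356$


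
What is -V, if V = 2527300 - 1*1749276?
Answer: -778024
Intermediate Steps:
V = 778024 (V = 2527300 - 1749276 = 778024)
-V = -1*778024 = -778024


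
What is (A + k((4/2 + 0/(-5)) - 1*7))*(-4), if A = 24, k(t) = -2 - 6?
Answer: -64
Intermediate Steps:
k(t) = -8
(A + k((4/2 + 0/(-5)) - 1*7))*(-4) = (24 - 8)*(-4) = 16*(-4) = -64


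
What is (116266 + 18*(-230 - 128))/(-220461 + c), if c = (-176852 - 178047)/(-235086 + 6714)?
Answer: -25080269784/50346764593 ≈ -0.49815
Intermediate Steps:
c = 354899/228372 (c = -354899/(-228372) = -354899*(-1/228372) = 354899/228372 ≈ 1.5540)
(116266 + 18*(-230 - 128))/(-220461 + c) = (116266 + 18*(-230 - 128))/(-220461 + 354899/228372) = (116266 + 18*(-358))/(-50346764593/228372) = (116266 - 6444)*(-228372/50346764593) = 109822*(-228372/50346764593) = -25080269784/50346764593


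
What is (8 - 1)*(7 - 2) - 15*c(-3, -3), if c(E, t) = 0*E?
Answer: 35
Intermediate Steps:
c(E, t) = 0
(8 - 1)*(7 - 2) - 15*c(-3, -3) = (8 - 1)*(7 - 2) - 15*0 = 7*5 + 0 = 35 + 0 = 35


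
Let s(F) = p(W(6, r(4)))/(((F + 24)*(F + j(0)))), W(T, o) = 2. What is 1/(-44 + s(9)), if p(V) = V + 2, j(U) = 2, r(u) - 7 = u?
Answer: -363/15968 ≈ -0.022733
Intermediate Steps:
r(u) = 7 + u
p(V) = 2 + V
s(F) = 4/((2 + F)*(24 + F)) (s(F) = (2 + 2)/(((F + 24)*(F + 2))) = 4/(((24 + F)*(2 + F))) = 4/(((2 + F)*(24 + F))) = 4*(1/((2 + F)*(24 + F))) = 4/((2 + F)*(24 + F)))
1/(-44 + s(9)) = 1/(-44 + 4/(48 + 9² + 26*9)) = 1/(-44 + 4/(48 + 81 + 234)) = 1/(-44 + 4/363) = 1/(-15968/363) = -363/15968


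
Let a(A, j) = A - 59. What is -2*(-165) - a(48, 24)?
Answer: 341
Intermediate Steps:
a(A, j) = -59 + A
-2*(-165) - a(48, 24) = -2*(-165) - (-59 + 48) = 330 - 1*(-11) = 330 + 11 = 341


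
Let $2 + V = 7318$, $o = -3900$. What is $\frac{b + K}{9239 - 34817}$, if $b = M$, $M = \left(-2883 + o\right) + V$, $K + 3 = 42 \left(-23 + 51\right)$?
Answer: $- \frac{853}{12789} \approx -0.066698$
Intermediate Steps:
$K = 1173$ ($K = -3 + 42 \left(-23 + 51\right) = -3 + 42 \cdot 28 = -3 + 1176 = 1173$)
$V = 7316$ ($V = -2 + 7318 = 7316$)
$M = 533$ ($M = \left(-2883 - 3900\right) + 7316 = -6783 + 7316 = 533$)
$b = 533$
$\frac{b + K}{9239 - 34817} = \frac{533 + 1173}{9239 - 34817} = \frac{1706}{-25578} = 1706 \left(- \frac{1}{25578}\right) = - \frac{853}{12789}$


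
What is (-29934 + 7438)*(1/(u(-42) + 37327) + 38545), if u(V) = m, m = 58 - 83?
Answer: -16172437287568/18651 ≈ -8.6711e+8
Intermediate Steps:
m = -25
u(V) = -25
(-29934 + 7438)*(1/(u(-42) + 37327) + 38545) = (-29934 + 7438)*(1/(-25 + 37327) + 38545) = -22496*(1/37302 + 38545) = -22496*1437805591/37302 = -16172437287568/18651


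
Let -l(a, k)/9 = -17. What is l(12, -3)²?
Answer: 23409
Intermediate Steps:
l(a, k) = 153 (l(a, k) = -9*(-17) = 153)
l(12, -3)² = 153² = 23409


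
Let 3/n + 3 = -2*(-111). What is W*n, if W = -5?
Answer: -5/73 ≈ -0.068493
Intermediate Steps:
n = 1/73 (n = 3/(-3 - 2*(-111)) = 3/(-3 + 222) = 3/219 = 3*(1/219) = 1/73 ≈ 0.013699)
W*n = -5*1/73 = -5/73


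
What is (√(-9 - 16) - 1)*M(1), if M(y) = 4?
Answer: -4 + 20*I ≈ -4.0 + 20.0*I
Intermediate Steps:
(√(-9 - 16) - 1)*M(1) = (√(-9 - 16) - 1)*4 = (√(-25) - 1)*4 = (5*I - 1)*4 = (-1 + 5*I)*4 = -4 + 20*I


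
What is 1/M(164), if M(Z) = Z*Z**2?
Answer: 1/4410944 ≈ 2.2671e-7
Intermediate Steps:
M(Z) = Z**3
1/M(164) = 1/(164**3) = 1/4410944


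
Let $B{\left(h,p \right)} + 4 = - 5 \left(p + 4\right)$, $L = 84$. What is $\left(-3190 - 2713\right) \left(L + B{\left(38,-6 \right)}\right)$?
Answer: $-531270$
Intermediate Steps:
$B{\left(h,p \right)} = -24 - 5 p$ ($B{\left(h,p \right)} = -4 - 5 \left(p + 4\right) = -4 - 5 \left(4 + p\right) = -4 - \left(20 + 5 p\right) = -24 - 5 p$)
$\left(-3190 - 2713\right) \left(L + B{\left(38,-6 \right)}\right) = \left(-3190 - 2713\right) \left(84 - -6\right) = - 5903 \left(84 + \left(-24 + 30\right)\right) = - 5903 \left(84 + 6\right) = \left(-5903\right) 90 = -531270$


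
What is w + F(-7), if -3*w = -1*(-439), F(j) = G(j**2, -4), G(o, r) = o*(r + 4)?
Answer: -439/3 ≈ -146.33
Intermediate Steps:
G(o, r) = o*(4 + r)
F(j) = 0 (F(j) = j**2*(4 - 4) = j**2*0 = 0)
w = -439/3 (w = -(-1)*(-439)/3 = -1/3*439 = -439/3 ≈ -146.33)
w + F(-7) = -439/3 + 0 = -439/3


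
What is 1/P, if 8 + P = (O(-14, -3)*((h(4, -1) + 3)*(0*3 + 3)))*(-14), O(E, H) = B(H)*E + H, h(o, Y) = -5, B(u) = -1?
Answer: 1/916 ≈ 0.0010917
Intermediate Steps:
O(E, H) = H - E (O(E, H) = -E + H = H - E)
P = 916 (P = -8 + ((-3 - 1*(-14))*((-5 + 3)*(0*3 + 3)))*(-14) = -8 + ((-3 + 14)*(-2*(0 + 3)))*(-14) = -8 + (11*(-2*3))*(-14) = -8 + (11*(-6))*(-14) = -8 - 66*(-14) = -8 + 924 = 916)
1/P = 1/916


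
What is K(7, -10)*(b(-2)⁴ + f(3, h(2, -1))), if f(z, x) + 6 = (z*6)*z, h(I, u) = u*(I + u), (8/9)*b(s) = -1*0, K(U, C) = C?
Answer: -480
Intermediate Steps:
b(s) = 0 (b(s) = 9*(-1*0)/8 = (9/8)*0 = 0)
f(z, x) = -6 + 6*z² (f(z, x) = -6 + (z*6)*z = -6 + (6*z)*z = -6 + 6*z²)
K(7, -10)*(b(-2)⁴ + f(3, h(2, -1))) = -10*(0⁴ + (-6 + 6*3²)) = -10*(0 + (-6 + 6*9)) = -10*(0 + (-6 + 54)) = -10*(0 + 48) = -10*48 = -480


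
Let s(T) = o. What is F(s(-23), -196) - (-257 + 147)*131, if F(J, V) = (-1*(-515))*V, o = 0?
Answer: -86530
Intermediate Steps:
s(T) = 0
F(J, V) = 515*V
F(s(-23), -196) - (-257 + 147)*131 = 515*(-196) - (-257 + 147)*131 = -100940 - (-110)*131 = -100940 - 1*(-14410) = -100940 + 14410 = -86530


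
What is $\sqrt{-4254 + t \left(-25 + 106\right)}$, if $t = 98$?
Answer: $2 \sqrt{921} \approx 60.696$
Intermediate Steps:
$\sqrt{-4254 + t \left(-25 + 106\right)} = \sqrt{-4254 + 98 \left(-25 + 106\right)} = \sqrt{-4254 + 98 \cdot 81} = \sqrt{-4254 + 7938} = \sqrt{3684} = 2 \sqrt{921}$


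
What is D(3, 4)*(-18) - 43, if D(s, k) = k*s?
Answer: -259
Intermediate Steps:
D(3, 4)*(-18) - 43 = (4*3)*(-18) - 43 = 12*(-18) - 43 = -216 - 43 = -259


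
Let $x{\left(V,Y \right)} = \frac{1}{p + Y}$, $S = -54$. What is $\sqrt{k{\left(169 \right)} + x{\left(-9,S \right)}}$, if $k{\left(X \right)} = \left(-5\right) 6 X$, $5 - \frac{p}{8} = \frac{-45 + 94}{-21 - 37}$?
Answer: $\frac{i \sqrt{223593090}}{210} \approx 71.205 i$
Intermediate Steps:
$p = \frac{1356}{29}$ ($p = 40 - 8 \frac{-45 + 94}{-21 - 37} = 40 - 8 \frac{49}{-58} = 40 - 8 \cdot 49 \left(- \frac{1}{58}\right) = 40 - - \frac{196}{29} = 40 + \frac{196}{29} = \frac{1356}{29} \approx 46.759$)
$x{\left(V,Y \right)} = \frac{1}{\frac{1356}{29} + Y}$
$k{\left(X \right)} = - 30 X$
$\sqrt{k{\left(169 \right)} + x{\left(-9,S \right)}} = \sqrt{\left(-30\right) 169 + \frac{29}{1356 + 29 \left(-54\right)}} = \sqrt{-5070 + \frac{29}{1356 - 1566}} = \sqrt{-5070 + \frac{29}{-210}} = \sqrt{-5070 + 29 \left(- \frac{1}{210}\right)} = \sqrt{-5070 - \frac{29}{210}} = \sqrt{- \frac{1064729}{210}} = \frac{i \sqrt{223593090}}{210}$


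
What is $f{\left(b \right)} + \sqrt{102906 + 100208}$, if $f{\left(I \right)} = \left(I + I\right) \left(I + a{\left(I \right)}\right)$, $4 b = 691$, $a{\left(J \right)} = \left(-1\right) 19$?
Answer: $\frac{424965}{8} + \sqrt{203114} \approx 53571.0$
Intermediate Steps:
$a{\left(J \right)} = -19$
$b = \frac{691}{4}$ ($b = \frac{1}{4} \cdot 691 = \frac{691}{4} \approx 172.75$)
$f{\left(I \right)} = 2 I \left(-19 + I\right)$ ($f{\left(I \right)} = \left(I + I\right) \left(I - 19\right) = 2 I \left(-19 + I\right)$)
$f{\left(b \right)} + \sqrt{102906 + 100208} = 2 \cdot \frac{691}{4} \left(-19 + \frac{691}{4}\right) + \sqrt{102906 + 100208} = 2 \cdot \frac{691}{4} \cdot \frac{615}{4} + \sqrt{203114} = \frac{424965}{8} + \sqrt{203114}$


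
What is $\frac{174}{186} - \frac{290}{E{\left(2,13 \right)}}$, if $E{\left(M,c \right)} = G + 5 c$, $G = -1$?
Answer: $- \frac{3567}{992} \approx -3.5958$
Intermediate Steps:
$E{\left(M,c \right)} = -1 + 5 c$
$\frac{174}{186} - \frac{290}{E{\left(2,13 \right)}} = \frac{174}{186} - \frac{290}{-1 + 5 \cdot 13} = 174 \cdot \frac{1}{186} - \frac{290}{-1 + 65} = \frac{29}{31} - \frac{290}{64} = \frac{29}{31} - \frac{145}{32} = - \frac{3567}{992}$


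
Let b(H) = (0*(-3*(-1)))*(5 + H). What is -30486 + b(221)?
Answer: -30486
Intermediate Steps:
b(H) = 0 (b(H) = (0*3)*(5 + H) = 0*(5 + H) = 0)
-30486 + b(221) = -30486 + 0 = -30486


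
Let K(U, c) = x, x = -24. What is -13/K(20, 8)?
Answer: 13/24 ≈ 0.54167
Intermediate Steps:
K(U, c) = -24
-13/K(20, 8) = -13/(-24) = -13*(-1/24) = 13/24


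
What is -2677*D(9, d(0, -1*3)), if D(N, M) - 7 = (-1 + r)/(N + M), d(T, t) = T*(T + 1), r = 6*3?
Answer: -214160/9 ≈ -23796.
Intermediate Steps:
r = 18
d(T, t) = T*(1 + T)
D(N, M) = 7 + 17/(M + N) (D(N, M) = 7 + (-1 + 18)/(N + M) = 7 + 17/(M + N))
-2677*D(9, d(0, -1*3)) = -2677*(17 + 7*(0*(1 + 0)) + 7*9)/(0*(1 + 0) + 9) = -2677*(17 + 7*(0*1) + 63)/(0*1 + 9) = -2677*(17 + 7*0 + 63)/(0 + 9) = -2677*(17 + 0 + 63)/9 = -2677*80/9 = -214160/9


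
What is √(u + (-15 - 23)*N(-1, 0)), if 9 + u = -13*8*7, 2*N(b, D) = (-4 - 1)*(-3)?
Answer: I*√1022 ≈ 31.969*I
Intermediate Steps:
N(b, D) = 15/2 (N(b, D) = ((-4 - 1)*(-3))/2 = (-5*(-3))/2 = (½)*15 = 15/2)
u = -737 (u = -9 - 13*8*7 = -9 - 104*7 = -9 - 728 = -737)
√(u + (-15 - 23)*N(-1, 0)) = √(-737 + (-15 - 23)*(15/2)) = √(-737 - 38*15/2) = √(-737 - 285) = √(-1022) = I*√1022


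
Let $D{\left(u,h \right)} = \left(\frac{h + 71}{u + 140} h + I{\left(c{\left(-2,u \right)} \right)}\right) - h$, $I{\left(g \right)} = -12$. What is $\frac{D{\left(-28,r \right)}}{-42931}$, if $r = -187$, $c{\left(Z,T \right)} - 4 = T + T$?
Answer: $- \frac{10323}{1202068} \approx -0.0085877$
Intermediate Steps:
$c{\left(Z,T \right)} = 4 + 2 T$ ($c{\left(Z,T \right)} = 4 + \left(T + T\right) = 4 + 2 T$)
$D{\left(u,h \right)} = -12 - h + \frac{h \left(71 + h\right)}{140 + u}$ ($D{\left(u,h \right)} = \left(\frac{h + 71}{u + 140} h - 12\right) - h = \left(\frac{71 + h}{140 + u} h - 12\right) - h = \left(\frac{h \left(71 + h\right)}{140 + u} - 12\right) - h = \left(-12 + \frac{h \left(71 + h\right)}{140 + u}\right) - h = -12 - h + \frac{h \left(71 + h\right)}{140 + u}$)
$\frac{D{\left(-28,r \right)}}{-42931} = \frac{\frac{1}{140 - 28} \left(-1680 + \left(-187\right)^{2} - -12903 - -336 - \left(-187\right) \left(-28\right)\right)}{-42931} = \frac{-1680 + 34969 + 12903 + 336 - 5236}{112} \left(- \frac{1}{42931}\right) = \frac{1}{112} \cdot 41292 \left(- \frac{1}{42931}\right) = \frac{10323}{28} \left(- \frac{1}{42931}\right) = - \frac{10323}{1202068}$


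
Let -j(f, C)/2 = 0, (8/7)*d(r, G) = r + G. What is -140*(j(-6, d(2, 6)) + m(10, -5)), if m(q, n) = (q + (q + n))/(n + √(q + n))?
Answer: 525 + 105*√5 ≈ 759.79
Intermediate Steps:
d(r, G) = 7*G/8 + 7*r/8 (d(r, G) = 7*(r + G)/8 = 7*(G + r)/8 = 7*G/8 + 7*r/8)
m(q, n) = (n + 2*q)/(n + √(n + q)) (m(q, n) = (q + (n + q))/(n + √(n + q)) = (n + 2*q)/(n + √(n + q)))
j(f, C) = 0 (j(f, C) = -2*0 = 0)
-140*(j(-6, d(2, 6)) + m(10, -5)) = -140*(0 + (-5 + 2*10)/(-5 + √(-5 + 10))) = -140*(0 + (-5 + 20)/(-5 + √5)) = -140*(0 + 15/(-5 + √5)) = -2100/(-5 + √5)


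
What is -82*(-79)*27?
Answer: 174906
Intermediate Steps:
-82*(-79)*27 = 6478*27 = 174906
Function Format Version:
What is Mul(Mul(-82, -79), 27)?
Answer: 174906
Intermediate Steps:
Mul(Mul(-82, -79), 27) = Mul(6478, 27) = 174906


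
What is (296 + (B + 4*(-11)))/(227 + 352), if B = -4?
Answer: 248/579 ≈ 0.42832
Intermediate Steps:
(296 + (B + 4*(-11)))/(227 + 352) = (296 + (-4 + 4*(-11)))/(227 + 352) = (296 + (-4 - 44))/579 = (296 - 48)*(1/579) = 248*(1/579) = 248/579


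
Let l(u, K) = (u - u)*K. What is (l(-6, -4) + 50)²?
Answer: 2500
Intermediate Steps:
l(u, K) = 0 (l(u, K) = 0*K = 0)
(l(-6, -4) + 50)² = (0 + 50)² = 50² = 2500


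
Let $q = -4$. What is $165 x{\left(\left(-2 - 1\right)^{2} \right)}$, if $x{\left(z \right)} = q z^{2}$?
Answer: $-53460$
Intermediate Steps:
$x{\left(z \right)} = - 4 z^{2}$
$165 x{\left(\left(-2 - 1\right)^{2} \right)} = 165 \left(- 4 \left(\left(-2 - 1\right)^{2}\right)^{2}\right) = 165 \left(- 4 \left(\left(-3\right)^{2}\right)^{2}\right) = 165 \left(- 4 \cdot 9^{2}\right) = 165 \left(\left(-4\right) 81\right) = 165 \left(-324\right) = -53460$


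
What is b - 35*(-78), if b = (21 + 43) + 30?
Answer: 2824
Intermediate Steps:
b = 94 (b = 64 + 30 = 94)
b - 35*(-78) = 94 - 35*(-78) = 94 + 2730 = 2824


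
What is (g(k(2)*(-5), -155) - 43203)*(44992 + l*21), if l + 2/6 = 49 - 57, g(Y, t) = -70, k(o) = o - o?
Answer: -1939366041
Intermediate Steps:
k(o) = 0
l = -25/3 (l = -⅓ + (49 - 57) = -⅓ - 8 = -25/3 ≈ -8.3333)
(g(k(2)*(-5), -155) - 43203)*(44992 + l*21) = (-70 - 43203)*(44992 - 25/3*21) = -43273*(44992 - 175) = -43273*44817 = -1939366041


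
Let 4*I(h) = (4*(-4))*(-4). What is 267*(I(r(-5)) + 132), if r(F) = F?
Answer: 39516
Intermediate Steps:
I(h) = 16 (I(h) = ((4*(-4))*(-4))/4 = (-16*(-4))/4 = (¼)*64 = 16)
267*(I(r(-5)) + 132) = 267*(16 + 132) = 267*148 = 39516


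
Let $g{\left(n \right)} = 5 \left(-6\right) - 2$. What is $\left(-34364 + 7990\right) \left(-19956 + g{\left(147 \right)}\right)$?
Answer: $527163512$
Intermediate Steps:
$g{\left(n \right)} = -32$ ($g{\left(n \right)} = -30 - 2 = -32$)
$\left(-34364 + 7990\right) \left(-19956 + g{\left(147 \right)}\right) = \left(-34364 + 7990\right) \left(-19956 - 32\right) = \left(-26374\right) \left(-19988\right) = 527163512$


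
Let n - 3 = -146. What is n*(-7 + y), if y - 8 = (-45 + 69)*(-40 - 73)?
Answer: 387673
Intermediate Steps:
y = -2704 (y = 8 + (-45 + 69)*(-40 - 73) = 8 + 24*(-113) = 8 - 2712 = -2704)
n = -143 (n = 3 - 146 = -143)
n*(-7 + y) = -143*(-7 - 2704) = -143*(-2711) = 387673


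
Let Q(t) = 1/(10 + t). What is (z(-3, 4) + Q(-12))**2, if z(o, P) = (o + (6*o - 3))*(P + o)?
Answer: 2401/4 ≈ 600.25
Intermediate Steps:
z(o, P) = (-3 + 7*o)*(P + o) (z(o, P) = (o + (-3 + 6*o))*(P + o) = (-3 + 7*o)*(P + o))
(z(-3, 4) + Q(-12))**2 = ((-3*4 - 3*(-3) + 7*(-3)**2 + 7*4*(-3)) + 1/(10 - 12))**2 = ((-12 + 9 + 7*9 - 84) + 1/(-2))**2 = ((-12 + 9 + 63 - 84) - 1/2)**2 = (-24 - 1/2)**2 = (-49/2)**2 = 2401/4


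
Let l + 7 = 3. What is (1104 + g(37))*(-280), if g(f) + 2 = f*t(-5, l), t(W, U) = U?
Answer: -267120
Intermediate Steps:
l = -4 (l = -7 + 3 = -4)
g(f) = -2 - 4*f (g(f) = -2 + f*(-4) = -2 - 4*f)
(1104 + g(37))*(-280) = (1104 + (-2 - 4*37))*(-280) = (1104 + (-2 - 148))*(-280) = (1104 - 150)*(-280) = 954*(-280) = -267120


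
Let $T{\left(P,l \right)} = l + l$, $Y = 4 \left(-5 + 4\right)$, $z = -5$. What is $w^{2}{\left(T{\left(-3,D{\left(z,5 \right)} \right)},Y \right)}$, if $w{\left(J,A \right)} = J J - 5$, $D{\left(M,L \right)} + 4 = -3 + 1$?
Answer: $19321$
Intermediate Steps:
$Y = -4$ ($Y = 4 \left(-1\right) = -4$)
$D{\left(M,L \right)} = -6$ ($D{\left(M,L \right)} = -4 + \left(-3 + 1\right) = -4 - 2 = -6$)
$T{\left(P,l \right)} = 2 l$
$w{\left(J,A \right)} = -5 + J^{2}$ ($w{\left(J,A \right)} = J^{2} - 5 = -5 + J^{2}$)
$w^{2}{\left(T{\left(-3,D{\left(z,5 \right)} \right)},Y \right)} = \left(-5 + \left(2 \left(-6\right)\right)^{2}\right)^{2} = \left(-5 + \left(-12\right)^{2}\right)^{2} = \left(-5 + 144\right)^{2} = 139^{2} = 19321$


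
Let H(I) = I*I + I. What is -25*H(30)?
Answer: -23250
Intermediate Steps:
H(I) = I + I**2 (H(I) = I**2 + I = I + I**2)
-25*H(30) = -750*(1 + 30) = -750*31 = -25*930 = -23250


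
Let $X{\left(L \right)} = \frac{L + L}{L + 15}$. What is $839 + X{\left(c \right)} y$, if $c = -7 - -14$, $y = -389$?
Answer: $\frac{6506}{11} \approx 591.45$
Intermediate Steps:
$c = 7$ ($c = -7 + 14 = 7$)
$X{\left(L \right)} = \frac{2 L}{15 + L}$
$839 + X{\left(c \right)} y = 839 + 2 \cdot 7 \frac{1}{15 + 7} \left(-389\right) = 839 + 2 \cdot 7 \cdot \frac{1}{22} \left(-389\right) = 839 + \frac{7}{11} \left(-389\right) = 839 - \frac{2723}{11} = \frac{6506}{11}$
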